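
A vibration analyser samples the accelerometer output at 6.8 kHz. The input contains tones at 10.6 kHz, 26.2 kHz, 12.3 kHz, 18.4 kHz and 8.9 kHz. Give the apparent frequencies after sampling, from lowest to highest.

fs/2 = 3.4 kHz.
10.6 kHz mod fs = 3.8 kHz.
3.8 kHz > fs/2 = 3.4 kHz, folds to fs − 3.8 kHz = 3 kHz.
26.2 kHz mod fs = 5.8 kHz.
5.8 kHz > fs/2 = 3.4 kHz, folds to fs − 5.8 kHz = 1 kHz.
12.3 kHz mod fs = 5.5 kHz.
5.5 kHz > fs/2 = 3.4 kHz, folds to fs − 5.5 kHz = 1.3 kHz.
18.4 kHz mod fs = 4.8 kHz.
4.8 kHz > fs/2 = 3.4 kHz, folds to fs − 4.8 kHz = 2 kHz.
8.9 kHz mod fs = 2.1 kHz.
2.1 kHz ≤ fs/2 = 3.4 kHz, appears at 2.1 kHz.
Distinct values: {1 kHz, 1.3 kHz, 2 kHz, 2.1 kHz, 3 kHz}.

1 kHz, 1.3 kHz, 2 kHz, 2.1 kHz, 3 kHz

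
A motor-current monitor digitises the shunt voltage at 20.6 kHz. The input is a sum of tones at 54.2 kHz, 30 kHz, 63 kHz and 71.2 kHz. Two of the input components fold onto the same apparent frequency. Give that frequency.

9.4 kHz

fs/2 = 10.3 kHz.
54.2 kHz mod fs = 13 kHz.
13 kHz > fs/2 = 10.3 kHz, folds to fs − 13 kHz = 7.6 kHz.
30 kHz mod fs = 9.4 kHz.
9.4 kHz ≤ fs/2 = 10.3 kHz, appears at 9.4 kHz.
63 kHz mod fs = 1.2 kHz.
1.2 kHz ≤ fs/2 = 10.3 kHz, appears at 1.2 kHz.
71.2 kHz mod fs = 9.4 kHz.
9.4 kHz ≤ fs/2 = 10.3 kHz, appears at 9.4 kHz.
30 kHz and 71.2 kHz both map to 9.4 kHz.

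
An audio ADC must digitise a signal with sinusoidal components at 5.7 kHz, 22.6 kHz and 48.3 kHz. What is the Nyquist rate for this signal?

96.6 kHz

Highest-frequency component: 48.3 kHz.
Nyquist rate = 2 × 48.3 kHz = 96.6 kHz.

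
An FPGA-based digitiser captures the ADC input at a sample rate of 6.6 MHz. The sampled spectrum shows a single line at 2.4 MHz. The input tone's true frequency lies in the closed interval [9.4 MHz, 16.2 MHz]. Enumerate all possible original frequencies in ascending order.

Frequencies that alias to 2.4 MHz are k·fs ± 2.4 MHz for integer k ≥ 0.
k=0: 2.4 MHz.
k=1: 4.2 MHz, 9 MHz.
k=2: 10.8 MHz, 15.6 MHz.
k=3: 17.4 MHz, 22.2 MHz.
Within [9.4 MHz, 16.2 MHz]: 10.8 MHz, 15.6 MHz.

10.8 MHz, 15.6 MHz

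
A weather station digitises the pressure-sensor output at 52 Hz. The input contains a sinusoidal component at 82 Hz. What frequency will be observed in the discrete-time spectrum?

82 Hz mod fs = 30 Hz.
30 Hz > fs/2 = 26 Hz, folds to fs − 30 Hz = 22 Hz.

22 Hz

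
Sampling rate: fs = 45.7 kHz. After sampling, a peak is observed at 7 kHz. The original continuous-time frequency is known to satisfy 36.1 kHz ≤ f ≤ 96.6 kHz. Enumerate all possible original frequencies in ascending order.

Frequencies that alias to 7 kHz are k·fs ± 7 kHz for integer k ≥ 0.
k=0: 7 kHz.
k=1: 38.7 kHz, 52.7 kHz.
k=2: 84.4 kHz, 98.4 kHz.
k=3: 130.1 kHz, 144.1 kHz.
Within [36.1 kHz, 96.6 kHz]: 38.7 kHz, 52.7 kHz, 84.4 kHz.

38.7 kHz, 52.7 kHz, 84.4 kHz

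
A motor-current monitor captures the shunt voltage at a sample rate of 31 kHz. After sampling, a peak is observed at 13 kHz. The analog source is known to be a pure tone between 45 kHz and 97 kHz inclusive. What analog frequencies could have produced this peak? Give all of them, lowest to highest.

Frequencies that alias to 13 kHz are k·fs ± 13 kHz for integer k ≥ 0.
k=0: 13 kHz.
k=1: 18 kHz, 44 kHz.
k=2: 49 kHz, 75 kHz.
k=3: 80 kHz, 106 kHz.
k=4: 111 kHz, 137 kHz.
Within [45 kHz, 97 kHz]: 49 kHz, 75 kHz, 80 kHz.

49 kHz, 75 kHz, 80 kHz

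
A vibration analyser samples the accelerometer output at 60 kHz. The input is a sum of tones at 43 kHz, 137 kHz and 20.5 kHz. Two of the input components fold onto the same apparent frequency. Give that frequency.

17 kHz

fs/2 = 30 kHz.
43 kHz > fs/2 = 30 kHz, folds to fs − 43 kHz = 17 kHz.
137 kHz mod fs = 17 kHz.
17 kHz ≤ fs/2 = 30 kHz, appears at 17 kHz.
20.5 kHz ≤ fs/2 = 30 kHz, passes unchanged.
43 kHz and 137 kHz both map to 17 kHz.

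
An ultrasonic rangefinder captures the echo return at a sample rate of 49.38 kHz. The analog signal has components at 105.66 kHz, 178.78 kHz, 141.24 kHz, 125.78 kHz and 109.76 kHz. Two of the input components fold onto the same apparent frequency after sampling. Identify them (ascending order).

fs/2 = 24.69 kHz.
105.66 kHz mod fs = 6.9 kHz.
6.9 kHz ≤ fs/2 = 24.69 kHz, appears at 6.9 kHz.
178.78 kHz mod fs = 30.64 kHz.
30.64 kHz > fs/2 = 24.69 kHz, folds to fs − 30.64 kHz = 18.74 kHz.
141.24 kHz mod fs = 42.48 kHz.
42.48 kHz > fs/2 = 24.69 kHz, folds to fs − 42.48 kHz = 6.9 kHz.
125.78 kHz mod fs = 27.02 kHz.
27.02 kHz > fs/2 = 24.69 kHz, folds to fs − 27.02 kHz = 22.36 kHz.
109.76 kHz mod fs = 11 kHz.
11 kHz ≤ fs/2 = 24.69 kHz, appears at 11 kHz.
105.66 kHz and 141.24 kHz both map to 6.9 kHz.

105.66 kHz, 141.24 kHz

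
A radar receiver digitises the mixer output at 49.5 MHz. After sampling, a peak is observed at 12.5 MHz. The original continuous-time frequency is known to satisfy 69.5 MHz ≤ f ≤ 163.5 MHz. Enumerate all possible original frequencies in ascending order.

Frequencies that alias to 12.5 MHz are k·fs ± 12.5 MHz for integer k ≥ 0.
k=0: 12.5 MHz.
k=1: 37 MHz, 62 MHz.
k=2: 86.5 MHz, 111.5 MHz.
k=3: 136 MHz, 161 MHz.
k=4: 185.5 MHz, 210.5 MHz.
Within [69.5 MHz, 163.5 MHz]: 86.5 MHz, 111.5 MHz, 136 MHz, 161 MHz.

86.5 MHz, 111.5 MHz, 136 MHz, 161 MHz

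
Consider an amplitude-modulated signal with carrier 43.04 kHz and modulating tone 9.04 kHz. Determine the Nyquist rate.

AM sidebands sit at fc ± fm = 34 kHz and 52.08 kHz.
Highest-frequency component: 52.08 kHz.
Nyquist rate = 2 × 52.08 kHz = 104.16 kHz.

104.16 kHz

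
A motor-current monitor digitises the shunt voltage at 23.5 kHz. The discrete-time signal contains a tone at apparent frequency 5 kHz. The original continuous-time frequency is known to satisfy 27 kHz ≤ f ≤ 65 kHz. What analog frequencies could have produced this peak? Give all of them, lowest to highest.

Frequencies that alias to 5 kHz are k·fs ± 5 kHz for integer k ≥ 0.
k=0: 5 kHz.
k=1: 18.5 kHz, 28.5 kHz.
k=2: 42 kHz, 52 kHz.
k=3: 65.5 kHz, 75.5 kHz.
Within [27 kHz, 65 kHz]: 28.5 kHz, 42 kHz, 52 kHz.

28.5 kHz, 42 kHz, 52 kHz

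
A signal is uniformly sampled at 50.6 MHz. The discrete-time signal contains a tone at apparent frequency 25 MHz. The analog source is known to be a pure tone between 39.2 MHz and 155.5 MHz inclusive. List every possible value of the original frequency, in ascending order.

75.6 MHz, 76.2 MHz, 126.2 MHz, 126.8 MHz

Frequencies that alias to 25 MHz are k·fs ± 25 MHz for integer k ≥ 0.
k=0: 25 MHz.
k=1: 25.6 MHz, 75.6 MHz.
k=2: 76.2 MHz, 126.2 MHz.
k=3: 126.8 MHz, 176.8 MHz.
k=4: 177.4 MHz, 227.4 MHz.
Within [39.2 MHz, 155.5 MHz]: 75.6 MHz, 76.2 MHz, 126.2 MHz, 126.8 MHz.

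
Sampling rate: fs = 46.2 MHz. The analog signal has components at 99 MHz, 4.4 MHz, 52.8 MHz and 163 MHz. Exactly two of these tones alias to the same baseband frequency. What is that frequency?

6.6 MHz

fs/2 = 23.1 MHz.
99 MHz mod fs = 6.6 MHz.
6.6 MHz ≤ fs/2 = 23.1 MHz, appears at 6.6 MHz.
4.4 MHz ≤ fs/2 = 23.1 MHz, passes unchanged.
52.8 MHz mod fs = 6.6 MHz.
6.6 MHz ≤ fs/2 = 23.1 MHz, appears at 6.6 MHz.
163 MHz mod fs = 24.4 MHz.
24.4 MHz > fs/2 = 23.1 MHz, folds to fs − 24.4 MHz = 21.8 MHz.
52.8 MHz and 99 MHz both map to 6.6 MHz.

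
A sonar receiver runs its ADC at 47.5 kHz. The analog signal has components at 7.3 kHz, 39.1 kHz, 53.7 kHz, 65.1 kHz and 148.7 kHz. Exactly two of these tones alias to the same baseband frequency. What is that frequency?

fs/2 = 23.75 kHz.
7.3 kHz ≤ fs/2 = 23.75 kHz, passes unchanged.
39.1 kHz > fs/2 = 23.75 kHz, folds to fs − 39.1 kHz = 8.4 kHz.
53.7 kHz mod fs = 6.2 kHz.
6.2 kHz ≤ fs/2 = 23.75 kHz, appears at 6.2 kHz.
65.1 kHz mod fs = 17.6 kHz.
17.6 kHz ≤ fs/2 = 23.75 kHz, appears at 17.6 kHz.
148.7 kHz mod fs = 6.2 kHz.
6.2 kHz ≤ fs/2 = 23.75 kHz, appears at 6.2 kHz.
53.7 kHz and 148.7 kHz both map to 6.2 kHz.

6.2 kHz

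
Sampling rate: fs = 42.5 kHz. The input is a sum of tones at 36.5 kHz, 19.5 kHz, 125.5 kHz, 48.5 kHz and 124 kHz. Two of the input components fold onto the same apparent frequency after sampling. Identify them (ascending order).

fs/2 = 21.25 kHz.
36.5 kHz > fs/2 = 21.25 kHz, folds to fs − 36.5 kHz = 6 kHz.
19.5 kHz ≤ fs/2 = 21.25 kHz, passes unchanged.
125.5 kHz mod fs = 40.5 kHz.
40.5 kHz > fs/2 = 21.25 kHz, folds to fs − 40.5 kHz = 2 kHz.
48.5 kHz mod fs = 6 kHz.
6 kHz ≤ fs/2 = 21.25 kHz, appears at 6 kHz.
124 kHz mod fs = 39 kHz.
39 kHz > fs/2 = 21.25 kHz, folds to fs − 39 kHz = 3.5 kHz.
36.5 kHz and 48.5 kHz both map to 6 kHz.

36.5 kHz, 48.5 kHz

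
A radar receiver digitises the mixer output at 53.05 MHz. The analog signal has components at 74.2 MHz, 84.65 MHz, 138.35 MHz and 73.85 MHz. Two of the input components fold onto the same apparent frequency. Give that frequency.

20.8 MHz

fs/2 = 26.525 MHz.
74.2 MHz mod fs = 21.15 MHz.
21.15 MHz ≤ fs/2 = 26.525 MHz, appears at 21.15 MHz.
84.65 MHz mod fs = 31.6 MHz.
31.6 MHz > fs/2 = 26.525 MHz, folds to fs − 31.6 MHz = 21.45 MHz.
138.35 MHz mod fs = 32.25 MHz.
32.25 MHz > fs/2 = 26.525 MHz, folds to fs − 32.25 MHz = 20.8 MHz.
73.85 MHz mod fs = 20.8 MHz.
20.8 MHz ≤ fs/2 = 26.525 MHz, appears at 20.8 MHz.
73.85 MHz and 138.35 MHz both map to 20.8 MHz.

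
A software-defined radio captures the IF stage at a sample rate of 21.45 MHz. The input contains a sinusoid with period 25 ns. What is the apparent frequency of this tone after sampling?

T = 25 ns → f = 1/T = 40 MHz.
40 MHz mod fs = 18.55 MHz.
18.55 MHz > fs/2 = 10.725 MHz, folds to fs − 18.55 MHz = 2.9 MHz.

2.9 MHz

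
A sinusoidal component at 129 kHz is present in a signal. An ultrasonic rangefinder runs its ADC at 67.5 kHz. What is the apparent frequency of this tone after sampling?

6 kHz

129 kHz mod fs = 61.5 kHz.
61.5 kHz > fs/2 = 33.75 kHz, folds to fs − 61.5 kHz = 6 kHz.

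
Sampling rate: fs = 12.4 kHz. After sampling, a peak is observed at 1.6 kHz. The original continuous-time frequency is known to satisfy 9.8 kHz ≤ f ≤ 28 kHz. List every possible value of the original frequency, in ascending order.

Frequencies that alias to 1.6 kHz are k·fs ± 1.6 kHz for integer k ≥ 0.
k=0: 1.6 kHz.
k=1: 10.8 kHz, 14 kHz.
k=2: 23.2 kHz, 26.4 kHz.
k=3: 35.6 kHz, 38.8 kHz.
Within [9.8 kHz, 28 kHz]: 10.8 kHz, 14 kHz, 23.2 kHz, 26.4 kHz.

10.8 kHz, 14 kHz, 23.2 kHz, 26.4 kHz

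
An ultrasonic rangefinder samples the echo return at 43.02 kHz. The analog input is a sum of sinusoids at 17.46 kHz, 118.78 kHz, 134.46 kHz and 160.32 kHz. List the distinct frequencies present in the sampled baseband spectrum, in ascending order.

5.4 kHz, 10.28 kHz, 11.76 kHz, 17.46 kHz

fs/2 = 21.51 kHz.
17.46 kHz ≤ fs/2 = 21.51 kHz, passes unchanged.
118.78 kHz mod fs = 32.74 kHz.
32.74 kHz > fs/2 = 21.51 kHz, folds to fs − 32.74 kHz = 10.28 kHz.
134.46 kHz mod fs = 5.4 kHz.
5.4 kHz ≤ fs/2 = 21.51 kHz, appears at 5.4 kHz.
160.32 kHz mod fs = 31.26 kHz.
31.26 kHz > fs/2 = 21.51 kHz, folds to fs − 31.26 kHz = 11.76 kHz.
Distinct values: {5.4 kHz, 10.28 kHz, 11.76 kHz, 17.46 kHz}.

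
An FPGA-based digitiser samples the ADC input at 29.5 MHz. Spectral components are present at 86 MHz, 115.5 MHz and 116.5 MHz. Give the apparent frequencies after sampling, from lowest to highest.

1.5 MHz, 2.5 MHz

fs/2 = 14.75 MHz.
86 MHz mod fs = 27 MHz.
27 MHz > fs/2 = 14.75 MHz, folds to fs − 27 MHz = 2.5 MHz.
115.5 MHz mod fs = 27 MHz.
27 MHz > fs/2 = 14.75 MHz, folds to fs − 27 MHz = 2.5 MHz.
116.5 MHz mod fs = 28 MHz.
28 MHz > fs/2 = 14.75 MHz, folds to fs − 28 MHz = 1.5 MHz.
Distinct values: {1.5 MHz, 2.5 MHz}.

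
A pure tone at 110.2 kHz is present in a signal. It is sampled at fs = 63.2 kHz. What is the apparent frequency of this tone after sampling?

110.2 kHz mod fs = 47 kHz.
47 kHz > fs/2 = 31.6 kHz, folds to fs − 47 kHz = 16.2 kHz.

16.2 kHz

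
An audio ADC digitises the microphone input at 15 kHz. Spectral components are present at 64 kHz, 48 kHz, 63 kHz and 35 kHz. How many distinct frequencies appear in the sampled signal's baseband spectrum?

3

fs/2 = 7.5 kHz.
64 kHz mod fs = 4 kHz.
4 kHz ≤ fs/2 = 7.5 kHz, appears at 4 kHz.
48 kHz mod fs = 3 kHz.
3 kHz ≤ fs/2 = 7.5 kHz, appears at 3 kHz.
63 kHz mod fs = 3 kHz.
3 kHz ≤ fs/2 = 7.5 kHz, appears at 3 kHz.
35 kHz mod fs = 5 kHz.
5 kHz ≤ fs/2 = 7.5 kHz, appears at 5 kHz.
Distinct values: {3 kHz, 4 kHz, 5 kHz} → 3.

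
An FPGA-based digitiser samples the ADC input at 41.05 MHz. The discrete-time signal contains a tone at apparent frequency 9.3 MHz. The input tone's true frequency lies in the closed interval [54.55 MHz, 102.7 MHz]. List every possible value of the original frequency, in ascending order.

Frequencies that alias to 9.3 MHz are k·fs ± 9.3 MHz for integer k ≥ 0.
k=0: 9.3 MHz.
k=1: 31.75 MHz, 50.35 MHz.
k=2: 72.8 MHz, 91.4 MHz.
k=3: 113.85 MHz, 132.45 MHz.
Within [54.55 MHz, 102.7 MHz]: 72.8 MHz, 91.4 MHz.

72.8 MHz, 91.4 MHz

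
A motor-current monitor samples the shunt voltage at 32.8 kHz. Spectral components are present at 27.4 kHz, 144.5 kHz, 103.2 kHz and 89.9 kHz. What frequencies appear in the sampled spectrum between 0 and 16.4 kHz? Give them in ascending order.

fs/2 = 16.4 kHz.
27.4 kHz > fs/2 = 16.4 kHz, folds to fs − 27.4 kHz = 5.4 kHz.
144.5 kHz mod fs = 13.3 kHz.
13.3 kHz ≤ fs/2 = 16.4 kHz, appears at 13.3 kHz.
103.2 kHz mod fs = 4.8 kHz.
4.8 kHz ≤ fs/2 = 16.4 kHz, appears at 4.8 kHz.
89.9 kHz mod fs = 24.3 kHz.
24.3 kHz > fs/2 = 16.4 kHz, folds to fs − 24.3 kHz = 8.5 kHz.
Distinct values: {4.8 kHz, 5.4 kHz, 8.5 kHz, 13.3 kHz}.

4.8 kHz, 5.4 kHz, 8.5 kHz, 13.3 kHz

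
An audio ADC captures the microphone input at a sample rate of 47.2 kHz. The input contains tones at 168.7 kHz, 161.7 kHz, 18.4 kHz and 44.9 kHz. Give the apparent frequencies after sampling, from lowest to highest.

fs/2 = 23.6 kHz.
168.7 kHz mod fs = 27.1 kHz.
27.1 kHz > fs/2 = 23.6 kHz, folds to fs − 27.1 kHz = 20.1 kHz.
161.7 kHz mod fs = 20.1 kHz.
20.1 kHz ≤ fs/2 = 23.6 kHz, appears at 20.1 kHz.
18.4 kHz ≤ fs/2 = 23.6 kHz, passes unchanged.
44.9 kHz > fs/2 = 23.6 kHz, folds to fs − 44.9 kHz = 2.3 kHz.
Distinct values: {2.3 kHz, 18.4 kHz, 20.1 kHz}.

2.3 kHz, 18.4 kHz, 20.1 kHz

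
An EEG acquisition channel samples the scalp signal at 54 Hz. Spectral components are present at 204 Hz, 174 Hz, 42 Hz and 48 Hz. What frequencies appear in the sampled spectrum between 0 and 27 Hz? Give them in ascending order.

6 Hz, 12 Hz

fs/2 = 27 Hz.
204 Hz mod fs = 42 Hz.
42 Hz > fs/2 = 27 Hz, folds to fs − 42 Hz = 12 Hz.
174 Hz mod fs = 12 Hz.
12 Hz ≤ fs/2 = 27 Hz, appears at 12 Hz.
42 Hz > fs/2 = 27 Hz, folds to fs − 42 Hz = 12 Hz.
48 Hz > fs/2 = 27 Hz, folds to fs − 48 Hz = 6 Hz.
Distinct values: {6 Hz, 12 Hz}.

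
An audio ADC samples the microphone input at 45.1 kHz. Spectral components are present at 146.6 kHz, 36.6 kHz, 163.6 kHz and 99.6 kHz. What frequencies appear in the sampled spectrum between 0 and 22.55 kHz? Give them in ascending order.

fs/2 = 22.55 kHz.
146.6 kHz mod fs = 11.3 kHz.
11.3 kHz ≤ fs/2 = 22.55 kHz, appears at 11.3 kHz.
36.6 kHz > fs/2 = 22.55 kHz, folds to fs − 36.6 kHz = 8.5 kHz.
163.6 kHz mod fs = 28.3 kHz.
28.3 kHz > fs/2 = 22.55 kHz, folds to fs − 28.3 kHz = 16.8 kHz.
99.6 kHz mod fs = 9.4 kHz.
9.4 kHz ≤ fs/2 = 22.55 kHz, appears at 9.4 kHz.
Distinct values: {8.5 kHz, 9.4 kHz, 11.3 kHz, 16.8 kHz}.

8.5 kHz, 9.4 kHz, 11.3 kHz, 16.8 kHz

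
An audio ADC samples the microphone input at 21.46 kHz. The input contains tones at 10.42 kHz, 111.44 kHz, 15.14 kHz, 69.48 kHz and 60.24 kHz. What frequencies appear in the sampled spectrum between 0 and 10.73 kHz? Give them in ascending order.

4.14 kHz, 5.1 kHz, 6.32 kHz, 10.42 kHz

fs/2 = 10.73 kHz.
10.42 kHz ≤ fs/2 = 10.73 kHz, passes unchanged.
111.44 kHz mod fs = 4.14 kHz.
4.14 kHz ≤ fs/2 = 10.73 kHz, appears at 4.14 kHz.
15.14 kHz > fs/2 = 10.73 kHz, folds to fs − 15.14 kHz = 6.32 kHz.
69.48 kHz mod fs = 5.1 kHz.
5.1 kHz ≤ fs/2 = 10.73 kHz, appears at 5.1 kHz.
60.24 kHz mod fs = 17.32 kHz.
17.32 kHz > fs/2 = 10.73 kHz, folds to fs − 17.32 kHz = 4.14 kHz.
Distinct values: {4.14 kHz, 5.1 kHz, 6.32 kHz, 10.42 kHz}.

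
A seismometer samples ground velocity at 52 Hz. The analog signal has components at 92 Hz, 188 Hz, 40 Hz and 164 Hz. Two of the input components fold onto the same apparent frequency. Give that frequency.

fs/2 = 26 Hz.
92 Hz mod fs = 40 Hz.
40 Hz > fs/2 = 26 Hz, folds to fs − 40 Hz = 12 Hz.
188 Hz mod fs = 32 Hz.
32 Hz > fs/2 = 26 Hz, folds to fs − 32 Hz = 20 Hz.
40 Hz > fs/2 = 26 Hz, folds to fs − 40 Hz = 12 Hz.
164 Hz mod fs = 8 Hz.
8 Hz ≤ fs/2 = 26 Hz, appears at 8 Hz.
40 Hz and 92 Hz both map to 12 Hz.

12 Hz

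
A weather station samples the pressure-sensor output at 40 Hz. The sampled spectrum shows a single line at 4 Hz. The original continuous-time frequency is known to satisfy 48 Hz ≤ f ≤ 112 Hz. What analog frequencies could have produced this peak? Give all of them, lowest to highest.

Frequencies that alias to 4 Hz are k·fs ± 4 Hz for integer k ≥ 0.
k=0: 4 Hz.
k=1: 36 Hz, 44 Hz.
k=2: 76 Hz, 84 Hz.
k=3: 116 Hz, 124 Hz.
Within [48 Hz, 112 Hz]: 76 Hz, 84 Hz.

76 Hz, 84 Hz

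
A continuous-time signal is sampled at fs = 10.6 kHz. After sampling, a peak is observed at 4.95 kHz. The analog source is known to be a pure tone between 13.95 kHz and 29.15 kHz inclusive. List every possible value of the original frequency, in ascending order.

15.55 kHz, 16.25 kHz, 26.15 kHz, 26.85 kHz

Frequencies that alias to 4.95 kHz are k·fs ± 4.95 kHz for integer k ≥ 0.
k=0: 4.95 kHz.
k=1: 5.65 kHz, 15.55 kHz.
k=2: 16.25 kHz, 26.15 kHz.
k=3: 26.85 kHz, 36.75 kHz.
k=4: 37.45 kHz, 47.35 kHz.
Within [13.95 kHz, 29.15 kHz]: 15.55 kHz, 16.25 kHz, 26.15 kHz, 26.85 kHz.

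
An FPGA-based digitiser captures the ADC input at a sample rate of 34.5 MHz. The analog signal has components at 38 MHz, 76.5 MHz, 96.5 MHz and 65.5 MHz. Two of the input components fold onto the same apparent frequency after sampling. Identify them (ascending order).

fs/2 = 17.25 MHz.
38 MHz mod fs = 3.5 MHz.
3.5 MHz ≤ fs/2 = 17.25 MHz, appears at 3.5 MHz.
76.5 MHz mod fs = 7.5 MHz.
7.5 MHz ≤ fs/2 = 17.25 MHz, appears at 7.5 MHz.
96.5 MHz mod fs = 27.5 MHz.
27.5 MHz > fs/2 = 17.25 MHz, folds to fs − 27.5 MHz = 7 MHz.
65.5 MHz mod fs = 31 MHz.
31 MHz > fs/2 = 17.25 MHz, folds to fs − 31 MHz = 3.5 MHz.
38 MHz and 65.5 MHz both map to 3.5 MHz.

38 MHz, 65.5 MHz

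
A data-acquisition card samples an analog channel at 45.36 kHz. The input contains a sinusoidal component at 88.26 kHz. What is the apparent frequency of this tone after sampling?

88.26 kHz mod fs = 42.9 kHz.
42.9 kHz > fs/2 = 22.68 kHz, folds to fs − 42.9 kHz = 2.46 kHz.

2.46 kHz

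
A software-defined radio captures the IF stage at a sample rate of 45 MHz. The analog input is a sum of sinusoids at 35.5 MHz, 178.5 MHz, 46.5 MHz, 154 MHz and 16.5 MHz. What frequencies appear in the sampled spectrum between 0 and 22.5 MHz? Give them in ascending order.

1.5 MHz, 9.5 MHz, 16.5 MHz, 19 MHz

fs/2 = 22.5 MHz.
35.5 MHz > fs/2 = 22.5 MHz, folds to fs − 35.5 MHz = 9.5 MHz.
178.5 MHz mod fs = 43.5 MHz.
43.5 MHz > fs/2 = 22.5 MHz, folds to fs − 43.5 MHz = 1.5 MHz.
46.5 MHz mod fs = 1.5 MHz.
1.5 MHz ≤ fs/2 = 22.5 MHz, appears at 1.5 MHz.
154 MHz mod fs = 19 MHz.
19 MHz ≤ fs/2 = 22.5 MHz, appears at 19 MHz.
16.5 MHz ≤ fs/2 = 22.5 MHz, passes unchanged.
Distinct values: {1.5 MHz, 9.5 MHz, 16.5 MHz, 19 MHz}.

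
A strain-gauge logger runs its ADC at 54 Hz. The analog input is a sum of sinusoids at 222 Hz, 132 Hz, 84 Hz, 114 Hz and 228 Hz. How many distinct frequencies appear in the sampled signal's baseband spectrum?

fs/2 = 27 Hz.
222 Hz mod fs = 6 Hz.
6 Hz ≤ fs/2 = 27 Hz, appears at 6 Hz.
132 Hz mod fs = 24 Hz.
24 Hz ≤ fs/2 = 27 Hz, appears at 24 Hz.
84 Hz mod fs = 30 Hz.
30 Hz > fs/2 = 27 Hz, folds to fs − 30 Hz = 24 Hz.
114 Hz mod fs = 6 Hz.
6 Hz ≤ fs/2 = 27 Hz, appears at 6 Hz.
228 Hz mod fs = 12 Hz.
12 Hz ≤ fs/2 = 27 Hz, appears at 12 Hz.
Distinct values: {6 Hz, 12 Hz, 24 Hz} → 3.

3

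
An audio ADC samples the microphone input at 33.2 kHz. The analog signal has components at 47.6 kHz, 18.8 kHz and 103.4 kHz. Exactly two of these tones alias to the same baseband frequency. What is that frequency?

14.4 kHz

fs/2 = 16.6 kHz.
47.6 kHz mod fs = 14.4 kHz.
14.4 kHz ≤ fs/2 = 16.6 kHz, appears at 14.4 kHz.
18.8 kHz > fs/2 = 16.6 kHz, folds to fs − 18.8 kHz = 14.4 kHz.
103.4 kHz mod fs = 3.8 kHz.
3.8 kHz ≤ fs/2 = 16.6 kHz, appears at 3.8 kHz.
18.8 kHz and 47.6 kHz both map to 14.4 kHz.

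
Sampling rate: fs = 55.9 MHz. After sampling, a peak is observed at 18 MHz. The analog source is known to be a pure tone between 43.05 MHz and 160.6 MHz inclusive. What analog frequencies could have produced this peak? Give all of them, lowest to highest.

Frequencies that alias to 18 MHz are k·fs ± 18 MHz for integer k ≥ 0.
k=0: 18 MHz.
k=1: 37.9 MHz, 73.9 MHz.
k=2: 93.8 MHz, 129.8 MHz.
k=3: 149.7 MHz, 185.7 MHz.
k=4: 205.6 MHz, 241.6 MHz.
Within [43.05 MHz, 160.6 MHz]: 73.9 MHz, 93.8 MHz, 129.8 MHz, 149.7 MHz.

73.9 MHz, 93.8 MHz, 129.8 MHz, 149.7 MHz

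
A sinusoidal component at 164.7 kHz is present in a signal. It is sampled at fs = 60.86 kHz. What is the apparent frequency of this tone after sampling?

164.7 kHz mod fs = 42.98 kHz.
42.98 kHz > fs/2 = 30.43 kHz, folds to fs − 42.98 kHz = 17.88 kHz.

17.88 kHz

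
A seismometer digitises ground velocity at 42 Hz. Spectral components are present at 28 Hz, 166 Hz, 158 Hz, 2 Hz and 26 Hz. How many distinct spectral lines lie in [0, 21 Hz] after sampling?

4

fs/2 = 21 Hz.
28 Hz > fs/2 = 21 Hz, folds to fs − 28 Hz = 14 Hz.
166 Hz mod fs = 40 Hz.
40 Hz > fs/2 = 21 Hz, folds to fs − 40 Hz = 2 Hz.
158 Hz mod fs = 32 Hz.
32 Hz > fs/2 = 21 Hz, folds to fs − 32 Hz = 10 Hz.
2 Hz ≤ fs/2 = 21 Hz, passes unchanged.
26 Hz > fs/2 = 21 Hz, folds to fs − 26 Hz = 16 Hz.
Distinct values: {2 Hz, 10 Hz, 14 Hz, 16 Hz} → 4.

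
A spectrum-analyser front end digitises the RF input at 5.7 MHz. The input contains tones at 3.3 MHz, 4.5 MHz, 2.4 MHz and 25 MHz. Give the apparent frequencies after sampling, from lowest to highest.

fs/2 = 2.85 MHz.
3.3 MHz > fs/2 = 2.85 MHz, folds to fs − 3.3 MHz = 2.4 MHz.
4.5 MHz > fs/2 = 2.85 MHz, folds to fs − 4.5 MHz = 1.2 MHz.
2.4 MHz ≤ fs/2 = 2.85 MHz, passes unchanged.
25 MHz mod fs = 2.2 MHz.
2.2 MHz ≤ fs/2 = 2.85 MHz, appears at 2.2 MHz.
Distinct values: {1.2 MHz, 2.2 MHz, 2.4 MHz}.

1.2 MHz, 2.2 MHz, 2.4 MHz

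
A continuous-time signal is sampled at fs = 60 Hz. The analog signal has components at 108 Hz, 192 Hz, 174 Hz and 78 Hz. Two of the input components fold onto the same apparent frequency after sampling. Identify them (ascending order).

fs/2 = 30 Hz.
108 Hz mod fs = 48 Hz.
48 Hz > fs/2 = 30 Hz, folds to fs − 48 Hz = 12 Hz.
192 Hz mod fs = 12 Hz.
12 Hz ≤ fs/2 = 30 Hz, appears at 12 Hz.
174 Hz mod fs = 54 Hz.
54 Hz > fs/2 = 30 Hz, folds to fs − 54 Hz = 6 Hz.
78 Hz mod fs = 18 Hz.
18 Hz ≤ fs/2 = 30 Hz, appears at 18 Hz.
108 Hz and 192 Hz both map to 12 Hz.

108 Hz, 192 Hz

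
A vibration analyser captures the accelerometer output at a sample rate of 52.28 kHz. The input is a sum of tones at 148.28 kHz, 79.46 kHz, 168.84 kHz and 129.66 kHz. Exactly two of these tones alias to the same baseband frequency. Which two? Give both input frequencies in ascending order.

fs/2 = 26.14 kHz.
148.28 kHz mod fs = 43.72 kHz.
43.72 kHz > fs/2 = 26.14 kHz, folds to fs − 43.72 kHz = 8.56 kHz.
79.46 kHz mod fs = 27.18 kHz.
27.18 kHz > fs/2 = 26.14 kHz, folds to fs − 27.18 kHz = 25.1 kHz.
168.84 kHz mod fs = 12 kHz.
12 kHz ≤ fs/2 = 26.14 kHz, appears at 12 kHz.
129.66 kHz mod fs = 25.1 kHz.
25.1 kHz ≤ fs/2 = 26.14 kHz, appears at 25.1 kHz.
79.46 kHz and 129.66 kHz both map to 25.1 kHz.

79.46 kHz, 129.66 kHz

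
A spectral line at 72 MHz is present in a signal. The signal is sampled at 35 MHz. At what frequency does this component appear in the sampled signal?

2 MHz

72 MHz mod fs = 2 MHz.
2 MHz ≤ fs/2 = 17.5 MHz, appears at 2 MHz.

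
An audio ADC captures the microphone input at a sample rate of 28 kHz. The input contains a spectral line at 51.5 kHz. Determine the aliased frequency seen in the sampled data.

51.5 kHz mod fs = 23.5 kHz.
23.5 kHz > fs/2 = 14 kHz, folds to fs − 23.5 kHz = 4.5 kHz.

4.5 kHz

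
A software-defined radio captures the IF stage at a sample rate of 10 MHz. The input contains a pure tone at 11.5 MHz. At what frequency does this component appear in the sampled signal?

1.5 MHz

11.5 MHz mod fs = 1.5 MHz.
1.5 MHz ≤ fs/2 = 5 MHz, appears at 1.5 MHz.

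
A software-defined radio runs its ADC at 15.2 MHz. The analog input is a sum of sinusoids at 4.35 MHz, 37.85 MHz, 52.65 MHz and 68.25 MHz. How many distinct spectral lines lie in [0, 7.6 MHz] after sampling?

3

fs/2 = 7.6 MHz.
4.35 MHz ≤ fs/2 = 7.6 MHz, passes unchanged.
37.85 MHz mod fs = 7.45 MHz.
7.45 MHz ≤ fs/2 = 7.6 MHz, appears at 7.45 MHz.
52.65 MHz mod fs = 7.05 MHz.
7.05 MHz ≤ fs/2 = 7.6 MHz, appears at 7.05 MHz.
68.25 MHz mod fs = 7.45 MHz.
7.45 MHz ≤ fs/2 = 7.6 MHz, appears at 7.45 MHz.
Distinct values: {4.35 MHz, 7.05 MHz, 7.45 MHz} → 3.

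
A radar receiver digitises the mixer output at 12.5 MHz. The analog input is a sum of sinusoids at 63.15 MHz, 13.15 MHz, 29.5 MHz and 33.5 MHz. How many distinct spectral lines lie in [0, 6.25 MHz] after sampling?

3

fs/2 = 6.25 MHz.
63.15 MHz mod fs = 0.65 MHz.
0.65 MHz ≤ fs/2 = 6.25 MHz, appears at 0.65 MHz.
13.15 MHz mod fs = 0.65 MHz.
0.65 MHz ≤ fs/2 = 6.25 MHz, appears at 0.65 MHz.
29.5 MHz mod fs = 4.5 MHz.
4.5 MHz ≤ fs/2 = 6.25 MHz, appears at 4.5 MHz.
33.5 MHz mod fs = 8.5 MHz.
8.5 MHz > fs/2 = 6.25 MHz, folds to fs − 8.5 MHz = 4 MHz.
Distinct values: {0.65 MHz, 4 MHz, 4.5 MHz} → 3.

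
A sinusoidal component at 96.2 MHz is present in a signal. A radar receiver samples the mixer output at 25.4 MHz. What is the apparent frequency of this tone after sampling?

5.4 MHz

96.2 MHz mod fs = 20 MHz.
20 MHz > fs/2 = 12.7 MHz, folds to fs − 20 MHz = 5.4 MHz.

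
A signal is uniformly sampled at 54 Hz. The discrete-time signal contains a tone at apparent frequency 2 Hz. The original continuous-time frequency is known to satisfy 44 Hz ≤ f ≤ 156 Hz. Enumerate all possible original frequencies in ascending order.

52 Hz, 56 Hz, 106 Hz, 110 Hz

Frequencies that alias to 2 Hz are k·fs ± 2 Hz for integer k ≥ 0.
k=0: 2 Hz.
k=1: 52 Hz, 56 Hz.
k=2: 106 Hz, 110 Hz.
k=3: 160 Hz, 164 Hz.
Within [44 Hz, 156 Hz]: 52 Hz, 56 Hz, 106 Hz, 110 Hz.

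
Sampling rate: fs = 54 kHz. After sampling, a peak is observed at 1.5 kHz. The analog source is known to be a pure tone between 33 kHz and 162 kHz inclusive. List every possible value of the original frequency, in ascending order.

Frequencies that alias to 1.5 kHz are k·fs ± 1.5 kHz for integer k ≥ 0.
k=0: 1.5 kHz.
k=1: 52.5 kHz, 55.5 kHz.
k=2: 106.5 kHz, 109.5 kHz.
k=3: 160.5 kHz, 163.5 kHz.
k=4: 214.5 kHz, 217.5 kHz.
Within [33 kHz, 162 kHz]: 52.5 kHz, 55.5 kHz, 106.5 kHz, 109.5 kHz, 160.5 kHz.

52.5 kHz, 55.5 kHz, 106.5 kHz, 109.5 kHz, 160.5 kHz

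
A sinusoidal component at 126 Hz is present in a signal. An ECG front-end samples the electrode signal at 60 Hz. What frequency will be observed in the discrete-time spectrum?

126 Hz mod fs = 6 Hz.
6 Hz ≤ fs/2 = 30 Hz, appears at 6 Hz.

6 Hz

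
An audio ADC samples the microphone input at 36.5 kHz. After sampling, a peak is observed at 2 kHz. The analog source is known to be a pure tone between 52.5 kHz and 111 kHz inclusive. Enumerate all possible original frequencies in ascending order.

71 kHz, 75 kHz, 107.5 kHz

Frequencies that alias to 2 kHz are k·fs ± 2 kHz for integer k ≥ 0.
k=0: 2 kHz.
k=1: 34.5 kHz, 38.5 kHz.
k=2: 71 kHz, 75 kHz.
k=3: 107.5 kHz, 111.5 kHz.
k=4: 144 kHz, 148 kHz.
Within [52.5 kHz, 111 kHz]: 71 kHz, 75 kHz, 107.5 kHz.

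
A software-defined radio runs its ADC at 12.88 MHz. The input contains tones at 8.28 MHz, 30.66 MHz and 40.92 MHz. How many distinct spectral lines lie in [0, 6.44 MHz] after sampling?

fs/2 = 6.44 MHz.
8.28 MHz > fs/2 = 6.44 MHz, folds to fs − 8.28 MHz = 4.6 MHz.
30.66 MHz mod fs = 4.9 MHz.
4.9 MHz ≤ fs/2 = 6.44 MHz, appears at 4.9 MHz.
40.92 MHz mod fs = 2.28 MHz.
2.28 MHz ≤ fs/2 = 6.44 MHz, appears at 2.28 MHz.
Distinct values: {2.28 MHz, 4.6 MHz, 4.9 MHz} → 3.

3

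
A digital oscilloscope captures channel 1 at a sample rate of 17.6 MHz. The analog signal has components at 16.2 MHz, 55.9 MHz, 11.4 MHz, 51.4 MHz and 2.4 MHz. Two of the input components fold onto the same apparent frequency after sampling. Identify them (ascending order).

fs/2 = 8.8 MHz.
16.2 MHz > fs/2 = 8.8 MHz, folds to fs − 16.2 MHz = 1.4 MHz.
55.9 MHz mod fs = 3.1 MHz.
3.1 MHz ≤ fs/2 = 8.8 MHz, appears at 3.1 MHz.
11.4 MHz > fs/2 = 8.8 MHz, folds to fs − 11.4 MHz = 6.2 MHz.
51.4 MHz mod fs = 16.2 MHz.
16.2 MHz > fs/2 = 8.8 MHz, folds to fs − 16.2 MHz = 1.4 MHz.
2.4 MHz ≤ fs/2 = 8.8 MHz, passes unchanged.
16.2 MHz and 51.4 MHz both map to 1.4 MHz.

16.2 MHz, 51.4 MHz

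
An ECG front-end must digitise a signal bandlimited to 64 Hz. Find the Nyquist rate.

128 Hz

Nyquist rate = 2 × 64 Hz = 128 Hz.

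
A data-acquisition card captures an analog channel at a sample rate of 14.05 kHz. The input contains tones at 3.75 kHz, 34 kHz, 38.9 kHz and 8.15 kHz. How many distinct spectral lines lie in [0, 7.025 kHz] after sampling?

3

fs/2 = 7.025 kHz.
3.75 kHz ≤ fs/2 = 7.025 kHz, passes unchanged.
34 kHz mod fs = 5.9 kHz.
5.9 kHz ≤ fs/2 = 7.025 kHz, appears at 5.9 kHz.
38.9 kHz mod fs = 10.8 kHz.
10.8 kHz > fs/2 = 7.025 kHz, folds to fs − 10.8 kHz = 3.25 kHz.
8.15 kHz > fs/2 = 7.025 kHz, folds to fs − 8.15 kHz = 5.9 kHz.
Distinct values: {3.25 kHz, 3.75 kHz, 5.9 kHz} → 3.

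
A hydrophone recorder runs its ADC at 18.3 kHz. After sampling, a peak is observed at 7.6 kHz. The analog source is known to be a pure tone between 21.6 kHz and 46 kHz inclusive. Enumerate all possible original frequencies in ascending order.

25.9 kHz, 29 kHz, 44.2 kHz

Frequencies that alias to 7.6 kHz are k·fs ± 7.6 kHz for integer k ≥ 0.
k=0: 7.6 kHz.
k=1: 10.7 kHz, 25.9 kHz.
k=2: 29 kHz, 44.2 kHz.
k=3: 47.3 kHz, 62.5 kHz.
Within [21.6 kHz, 46 kHz]: 25.9 kHz, 29 kHz, 44.2 kHz.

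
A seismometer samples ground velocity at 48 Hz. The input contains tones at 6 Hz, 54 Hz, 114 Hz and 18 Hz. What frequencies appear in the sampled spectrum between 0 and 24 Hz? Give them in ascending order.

fs/2 = 24 Hz.
6 Hz ≤ fs/2 = 24 Hz, passes unchanged.
54 Hz mod fs = 6 Hz.
6 Hz ≤ fs/2 = 24 Hz, appears at 6 Hz.
114 Hz mod fs = 18 Hz.
18 Hz ≤ fs/2 = 24 Hz, appears at 18 Hz.
18 Hz ≤ fs/2 = 24 Hz, passes unchanged.
Distinct values: {6 Hz, 18 Hz}.

6 Hz, 18 Hz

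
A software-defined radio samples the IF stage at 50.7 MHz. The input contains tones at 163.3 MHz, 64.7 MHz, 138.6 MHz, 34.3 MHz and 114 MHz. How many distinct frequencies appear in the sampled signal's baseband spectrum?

fs/2 = 25.35 MHz.
163.3 MHz mod fs = 11.2 MHz.
11.2 MHz ≤ fs/2 = 25.35 MHz, appears at 11.2 MHz.
64.7 MHz mod fs = 14 MHz.
14 MHz ≤ fs/2 = 25.35 MHz, appears at 14 MHz.
138.6 MHz mod fs = 37.2 MHz.
37.2 MHz > fs/2 = 25.35 MHz, folds to fs − 37.2 MHz = 13.5 MHz.
34.3 MHz > fs/2 = 25.35 MHz, folds to fs − 34.3 MHz = 16.4 MHz.
114 MHz mod fs = 12.6 MHz.
12.6 MHz ≤ fs/2 = 25.35 MHz, appears at 12.6 MHz.
Distinct values: {11.2 MHz, 12.6 MHz, 13.5 MHz, 14 MHz, 16.4 MHz} → 5.

5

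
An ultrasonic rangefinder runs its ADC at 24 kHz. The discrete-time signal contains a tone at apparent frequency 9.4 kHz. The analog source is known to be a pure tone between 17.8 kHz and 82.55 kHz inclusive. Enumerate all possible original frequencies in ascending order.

33.4 kHz, 38.6 kHz, 57.4 kHz, 62.6 kHz, 81.4 kHz

Frequencies that alias to 9.4 kHz are k·fs ± 9.4 kHz for integer k ≥ 0.
k=0: 9.4 kHz.
k=1: 14.6 kHz, 33.4 kHz.
k=2: 38.6 kHz, 57.4 kHz.
k=3: 62.6 kHz, 81.4 kHz.
k=4: 86.6 kHz, 105.4 kHz.
Within [17.8 kHz, 82.55 kHz]: 33.4 kHz, 38.6 kHz, 57.4 kHz, 62.6 kHz, 81.4 kHz.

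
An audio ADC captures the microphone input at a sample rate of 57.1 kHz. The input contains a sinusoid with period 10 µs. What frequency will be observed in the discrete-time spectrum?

14.2 kHz

T = 10 µs → f = 1/T = 100 kHz.
100 kHz mod fs = 42.9 kHz.
42.9 kHz > fs/2 = 28.55 kHz, folds to fs − 42.9 kHz = 14.2 kHz.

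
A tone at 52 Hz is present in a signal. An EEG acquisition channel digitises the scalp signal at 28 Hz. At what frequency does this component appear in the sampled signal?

4 Hz

52 Hz mod fs = 24 Hz.
24 Hz > fs/2 = 14 Hz, folds to fs − 24 Hz = 4 Hz.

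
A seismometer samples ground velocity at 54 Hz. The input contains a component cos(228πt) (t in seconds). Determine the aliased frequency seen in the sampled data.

ω = 228π rad/s → f = ω/(2π) = 114 Hz.
114 Hz mod fs = 6 Hz.
6 Hz ≤ fs/2 = 27 Hz, appears at 6 Hz.

6 Hz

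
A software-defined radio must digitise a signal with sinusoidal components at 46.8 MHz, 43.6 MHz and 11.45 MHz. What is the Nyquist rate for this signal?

93.6 MHz

Highest-frequency component: 46.8 MHz.
Nyquist rate = 2 × 46.8 MHz = 93.6 MHz.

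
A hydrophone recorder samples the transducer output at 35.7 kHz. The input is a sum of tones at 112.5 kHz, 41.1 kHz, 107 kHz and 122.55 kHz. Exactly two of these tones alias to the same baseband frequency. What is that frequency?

fs/2 = 17.85 kHz.
112.5 kHz mod fs = 5.4 kHz.
5.4 kHz ≤ fs/2 = 17.85 kHz, appears at 5.4 kHz.
41.1 kHz mod fs = 5.4 kHz.
5.4 kHz ≤ fs/2 = 17.85 kHz, appears at 5.4 kHz.
107 kHz mod fs = 35.6 kHz.
35.6 kHz > fs/2 = 17.85 kHz, folds to fs − 35.6 kHz = 0.1 kHz.
122.55 kHz mod fs = 15.45 kHz.
15.45 kHz ≤ fs/2 = 17.85 kHz, appears at 15.45 kHz.
41.1 kHz and 112.5 kHz both map to 5.4 kHz.

5.4 kHz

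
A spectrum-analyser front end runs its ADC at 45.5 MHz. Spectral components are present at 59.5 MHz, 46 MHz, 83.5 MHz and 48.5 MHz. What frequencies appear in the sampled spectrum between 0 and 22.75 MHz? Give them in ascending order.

0.5 MHz, 3 MHz, 7.5 MHz, 14 MHz

fs/2 = 22.75 MHz.
59.5 MHz mod fs = 14 MHz.
14 MHz ≤ fs/2 = 22.75 MHz, appears at 14 MHz.
46 MHz mod fs = 0.5 MHz.
0.5 MHz ≤ fs/2 = 22.75 MHz, appears at 0.5 MHz.
83.5 MHz mod fs = 38 MHz.
38 MHz > fs/2 = 22.75 MHz, folds to fs − 38 MHz = 7.5 MHz.
48.5 MHz mod fs = 3 MHz.
3 MHz ≤ fs/2 = 22.75 MHz, appears at 3 MHz.
Distinct values: {0.5 MHz, 3 MHz, 7.5 MHz, 14 MHz}.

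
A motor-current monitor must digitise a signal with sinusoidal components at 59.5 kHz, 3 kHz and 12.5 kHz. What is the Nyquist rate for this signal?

119 kHz

Highest-frequency component: 59.5 kHz.
Nyquist rate = 2 × 59.5 kHz = 119 kHz.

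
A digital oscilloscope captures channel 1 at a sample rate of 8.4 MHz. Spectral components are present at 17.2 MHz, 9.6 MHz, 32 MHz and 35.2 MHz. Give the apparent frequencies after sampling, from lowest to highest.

0.4 MHz, 1.2 MHz, 1.6 MHz

fs/2 = 4.2 MHz.
17.2 MHz mod fs = 0.4 MHz.
0.4 MHz ≤ fs/2 = 4.2 MHz, appears at 0.4 MHz.
9.6 MHz mod fs = 1.2 MHz.
1.2 MHz ≤ fs/2 = 4.2 MHz, appears at 1.2 MHz.
32 MHz mod fs = 6.8 MHz.
6.8 MHz > fs/2 = 4.2 MHz, folds to fs − 6.8 MHz = 1.6 MHz.
35.2 MHz mod fs = 1.6 MHz.
1.6 MHz ≤ fs/2 = 4.2 MHz, appears at 1.6 MHz.
Distinct values: {0.4 MHz, 1.2 MHz, 1.6 MHz}.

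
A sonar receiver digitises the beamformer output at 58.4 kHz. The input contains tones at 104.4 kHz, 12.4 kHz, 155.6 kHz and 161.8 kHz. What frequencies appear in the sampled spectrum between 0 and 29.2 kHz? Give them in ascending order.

12.4 kHz, 13.4 kHz, 19.6 kHz

fs/2 = 29.2 kHz.
104.4 kHz mod fs = 46 kHz.
46 kHz > fs/2 = 29.2 kHz, folds to fs − 46 kHz = 12.4 kHz.
12.4 kHz ≤ fs/2 = 29.2 kHz, passes unchanged.
155.6 kHz mod fs = 38.8 kHz.
38.8 kHz > fs/2 = 29.2 kHz, folds to fs − 38.8 kHz = 19.6 kHz.
161.8 kHz mod fs = 45 kHz.
45 kHz > fs/2 = 29.2 kHz, folds to fs − 45 kHz = 13.4 kHz.
Distinct values: {12.4 kHz, 13.4 kHz, 19.6 kHz}.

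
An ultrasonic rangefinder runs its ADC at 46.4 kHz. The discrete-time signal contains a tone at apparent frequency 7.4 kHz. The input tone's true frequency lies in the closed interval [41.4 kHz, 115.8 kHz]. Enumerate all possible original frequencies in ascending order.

53.8 kHz, 85.4 kHz, 100.2 kHz

Frequencies that alias to 7.4 kHz are k·fs ± 7.4 kHz for integer k ≥ 0.
k=0: 7.4 kHz.
k=1: 39 kHz, 53.8 kHz.
k=2: 85.4 kHz, 100.2 kHz.
k=3: 131.8 kHz, 146.6 kHz.
Within [41.4 kHz, 115.8 kHz]: 53.8 kHz, 85.4 kHz, 100.2 kHz.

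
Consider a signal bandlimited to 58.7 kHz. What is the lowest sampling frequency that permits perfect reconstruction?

Nyquist rate = 2 × 58.7 kHz = 117.4 kHz.

117.4 kHz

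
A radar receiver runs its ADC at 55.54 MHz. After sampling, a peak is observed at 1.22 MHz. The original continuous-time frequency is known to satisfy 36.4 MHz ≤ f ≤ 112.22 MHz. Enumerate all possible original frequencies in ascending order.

54.32 MHz, 56.76 MHz, 109.86 MHz

Frequencies that alias to 1.22 MHz are k·fs ± 1.22 MHz for integer k ≥ 0.
k=0: 1.22 MHz.
k=1: 54.32 MHz, 56.76 MHz.
k=2: 109.86 MHz, 112.3 MHz.
k=3: 165.4 MHz, 167.84 MHz.
Within [36.4 MHz, 112.22 MHz]: 54.32 MHz, 56.76 MHz, 109.86 MHz.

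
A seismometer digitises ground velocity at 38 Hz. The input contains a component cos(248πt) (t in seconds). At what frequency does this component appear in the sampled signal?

10 Hz

ω = 248π rad/s → f = ω/(2π) = 124 Hz.
124 Hz mod fs = 10 Hz.
10 Hz ≤ fs/2 = 19 Hz, appears at 10 Hz.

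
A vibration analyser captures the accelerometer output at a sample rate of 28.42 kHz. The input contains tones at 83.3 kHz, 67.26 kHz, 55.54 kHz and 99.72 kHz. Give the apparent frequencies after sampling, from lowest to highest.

fs/2 = 14.21 kHz.
83.3 kHz mod fs = 26.46 kHz.
26.46 kHz > fs/2 = 14.21 kHz, folds to fs − 26.46 kHz = 1.96 kHz.
67.26 kHz mod fs = 10.42 kHz.
10.42 kHz ≤ fs/2 = 14.21 kHz, appears at 10.42 kHz.
55.54 kHz mod fs = 27.12 kHz.
27.12 kHz > fs/2 = 14.21 kHz, folds to fs − 27.12 kHz = 1.3 kHz.
99.72 kHz mod fs = 14.46 kHz.
14.46 kHz > fs/2 = 14.21 kHz, folds to fs − 14.46 kHz = 13.96 kHz.
Distinct values: {1.3 kHz, 1.96 kHz, 10.42 kHz, 13.96 kHz}.

1.3 kHz, 1.96 kHz, 10.42 kHz, 13.96 kHz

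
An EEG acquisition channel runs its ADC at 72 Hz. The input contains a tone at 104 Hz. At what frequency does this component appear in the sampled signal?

32 Hz

104 Hz mod fs = 32 Hz.
32 Hz ≤ fs/2 = 36 Hz, appears at 32 Hz.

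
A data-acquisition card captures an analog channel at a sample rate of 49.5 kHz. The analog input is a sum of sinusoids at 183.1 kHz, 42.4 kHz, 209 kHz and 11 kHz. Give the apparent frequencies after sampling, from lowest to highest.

7.1 kHz, 11 kHz, 14.9 kHz

fs/2 = 24.75 kHz.
183.1 kHz mod fs = 34.6 kHz.
34.6 kHz > fs/2 = 24.75 kHz, folds to fs − 34.6 kHz = 14.9 kHz.
42.4 kHz > fs/2 = 24.75 kHz, folds to fs − 42.4 kHz = 7.1 kHz.
209 kHz mod fs = 11 kHz.
11 kHz ≤ fs/2 = 24.75 kHz, appears at 11 kHz.
11 kHz ≤ fs/2 = 24.75 kHz, passes unchanged.
Distinct values: {7.1 kHz, 11 kHz, 14.9 kHz}.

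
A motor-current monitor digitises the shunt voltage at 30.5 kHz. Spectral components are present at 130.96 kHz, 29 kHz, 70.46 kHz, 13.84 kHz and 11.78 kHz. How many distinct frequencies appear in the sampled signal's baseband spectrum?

fs/2 = 15.25 kHz.
130.96 kHz mod fs = 8.96 kHz.
8.96 kHz ≤ fs/2 = 15.25 kHz, appears at 8.96 kHz.
29 kHz > fs/2 = 15.25 kHz, folds to fs − 29 kHz = 1.5 kHz.
70.46 kHz mod fs = 9.46 kHz.
9.46 kHz ≤ fs/2 = 15.25 kHz, appears at 9.46 kHz.
13.84 kHz ≤ fs/2 = 15.25 kHz, passes unchanged.
11.78 kHz ≤ fs/2 = 15.25 kHz, passes unchanged.
Distinct values: {1.5 kHz, 8.96 kHz, 9.46 kHz, 11.78 kHz, 13.84 kHz} → 5.

5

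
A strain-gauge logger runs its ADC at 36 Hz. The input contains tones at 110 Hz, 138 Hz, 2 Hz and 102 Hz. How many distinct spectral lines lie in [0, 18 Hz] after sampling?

fs/2 = 18 Hz.
110 Hz mod fs = 2 Hz.
2 Hz ≤ fs/2 = 18 Hz, appears at 2 Hz.
138 Hz mod fs = 30 Hz.
30 Hz > fs/2 = 18 Hz, folds to fs − 30 Hz = 6 Hz.
2 Hz ≤ fs/2 = 18 Hz, passes unchanged.
102 Hz mod fs = 30 Hz.
30 Hz > fs/2 = 18 Hz, folds to fs − 30 Hz = 6 Hz.
Distinct values: {2 Hz, 6 Hz} → 2.

2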